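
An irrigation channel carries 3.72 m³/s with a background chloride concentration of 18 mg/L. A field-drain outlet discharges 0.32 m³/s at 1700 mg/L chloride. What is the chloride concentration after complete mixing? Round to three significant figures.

After mixing, C = (3.720·18.00 + 0.3200·1700) / 4.040 = 611.0/4.040 = 151.2 mg/L.

151 mg/L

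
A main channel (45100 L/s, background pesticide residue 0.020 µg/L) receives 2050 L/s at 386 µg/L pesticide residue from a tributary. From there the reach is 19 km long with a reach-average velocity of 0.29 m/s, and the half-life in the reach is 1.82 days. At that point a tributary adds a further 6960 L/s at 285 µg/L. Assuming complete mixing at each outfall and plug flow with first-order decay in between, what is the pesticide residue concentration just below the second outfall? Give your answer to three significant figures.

After mixing, C = (45100·0.02000 + 2050·386.0) / 47150 = 792200/47150 = 16.80 µg/L; combined flow 47150 L/s.
Travel time t = 19·1000 / 0.29 = 65520 s = 18.20 h.
Half-life 1.82 d → k = ln 2 / 1.82 = 0.3809 d⁻¹.
After decay, C = 16.80 × e^(−kt) = 16.80 × 0.7492 = 12.59 µg/L.
At the second outfall, C = (47150·12.59 + 6960·285.0) / (47150 + 6960) = 47.63 µg/L.

47.6 µg/L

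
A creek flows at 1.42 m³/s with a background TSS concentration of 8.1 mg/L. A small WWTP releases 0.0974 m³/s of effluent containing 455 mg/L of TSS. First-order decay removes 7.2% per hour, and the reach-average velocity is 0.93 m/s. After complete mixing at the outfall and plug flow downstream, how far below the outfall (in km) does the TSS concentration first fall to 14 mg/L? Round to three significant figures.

Mass balance: C = (1.420·8.100 + 0.09740·455.0) / 1.517 = 55.82/1.517 = 36.79 mg/L.
7.2%/h lost → k = −ln(1 − 0.072) = 0.07472 h⁻¹.
Set 36.79·exp(−k·t) = 14 → t = ln(36.79/14)/k = 46540 s = 12.93 h.
Distance = v·t = 0.93·46540 = 43280 m = 43.28 km.

43.3 km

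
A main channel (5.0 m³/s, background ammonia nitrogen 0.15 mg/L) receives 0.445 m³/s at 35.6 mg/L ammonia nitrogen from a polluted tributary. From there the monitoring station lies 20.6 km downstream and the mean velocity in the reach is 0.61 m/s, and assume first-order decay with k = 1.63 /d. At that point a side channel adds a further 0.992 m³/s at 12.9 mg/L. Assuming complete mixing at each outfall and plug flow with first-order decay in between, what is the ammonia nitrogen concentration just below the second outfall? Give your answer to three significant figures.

3.35 mg/L

Mixed concentration C = ΣQC/ΣQ = (5.000·0.1500 + 0.4450·35.60) / 5.445 = 16.59/5.445 = 3.047 mg/L; combined flow 5.445 m³/s.
Travel time t = 20.6·1000 / 0.61 = 33770 s = 9.381 h.
First-order decay: C = 3.047·exp(−k·t) = 3.047·0.5288 = 1.611 mg/L.
At the second outfall, C = (5.445·1.611 + 0.9920·12.90) / (5.445 + 0.9920) = 3.351 mg/L.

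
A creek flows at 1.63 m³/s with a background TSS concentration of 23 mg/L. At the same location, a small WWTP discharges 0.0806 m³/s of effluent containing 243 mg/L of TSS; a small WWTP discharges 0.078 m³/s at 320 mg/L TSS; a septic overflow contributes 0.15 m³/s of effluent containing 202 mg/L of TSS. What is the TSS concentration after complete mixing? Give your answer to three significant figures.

57.9 mg/L

Conservation of mass: C = (1.630·23.00 + 0.08060·243.0 + 0.07800·320.0 + 0.1500·202.0) / 1.939 = 112.3/1.939 = 57.95 mg/L.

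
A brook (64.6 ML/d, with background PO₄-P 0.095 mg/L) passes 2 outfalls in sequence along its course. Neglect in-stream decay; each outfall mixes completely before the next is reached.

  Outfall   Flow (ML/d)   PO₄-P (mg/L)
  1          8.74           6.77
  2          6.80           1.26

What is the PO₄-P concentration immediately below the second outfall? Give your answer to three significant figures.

0.922 mg/L

After outfall 1: Q = 64.60 + 8.740 = 73.34 ML/d; C = (64.60·0.09500 + 8.740·6.770)/73.34 = 0.8905 mg/L.
After outfall 2: Q = 73.34 + 6.800 = 80.14 ML/d; C = (73.34·0.8905 + 6.800·1.260)/80.14 = 0.9218 mg/L.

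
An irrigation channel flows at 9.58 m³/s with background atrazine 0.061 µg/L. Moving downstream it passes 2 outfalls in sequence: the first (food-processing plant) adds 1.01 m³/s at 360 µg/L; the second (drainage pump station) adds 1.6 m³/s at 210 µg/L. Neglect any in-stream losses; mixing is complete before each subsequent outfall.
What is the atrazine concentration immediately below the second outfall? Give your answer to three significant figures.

Below outfall 1: Q → 10.59 m³/s, C = (9.580·0.06100 + 1.010·360.0)/10.59 = 34.39 µg/L.
Below outfall 2: Q → 12.19 m³/s, C = (10.59·34.39 + 1.600·210.0)/12.19 = 57.44 µg/L.

57.4 µg/L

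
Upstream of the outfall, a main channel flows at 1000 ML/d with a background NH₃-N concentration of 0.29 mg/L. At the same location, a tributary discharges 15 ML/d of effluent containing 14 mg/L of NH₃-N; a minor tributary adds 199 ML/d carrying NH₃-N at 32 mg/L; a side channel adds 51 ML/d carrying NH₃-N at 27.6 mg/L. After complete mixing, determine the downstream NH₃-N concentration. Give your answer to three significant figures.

6.54 mg/L

Conservation of mass: C = (1000·0.2900 + 15.00·14.00 + 199.0·32.00 + 51.00·27.60) / 1265 = 8276/1265 = 6.542 mg/L.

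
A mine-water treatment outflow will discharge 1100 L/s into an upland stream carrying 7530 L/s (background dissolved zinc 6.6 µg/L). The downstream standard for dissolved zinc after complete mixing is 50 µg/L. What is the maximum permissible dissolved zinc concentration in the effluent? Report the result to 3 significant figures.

347 µg/L

At the limit, (Qr·Cr + Qe·Cₑ)/(Qr + Qe) = 50:
Cₑ = (8630·50 − 7530·6.600) / 1100 = 347.1 µg/L.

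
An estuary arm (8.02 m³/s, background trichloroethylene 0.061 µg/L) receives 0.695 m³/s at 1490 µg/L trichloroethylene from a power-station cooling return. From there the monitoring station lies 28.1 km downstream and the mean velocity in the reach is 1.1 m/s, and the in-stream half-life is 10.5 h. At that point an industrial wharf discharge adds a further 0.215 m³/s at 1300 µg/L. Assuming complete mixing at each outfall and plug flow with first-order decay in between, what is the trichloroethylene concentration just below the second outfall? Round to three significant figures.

104 µg/L

Mixed concentration C = ΣQC/ΣQ = (8.020·0.06100 + 0.6950·1490) / 8.715 = 1036/8.715 = 118.9 µg/L; combined flow 8.715 m³/s.
Travel time t = 28.1·1000 / 1.1 = 25550 s = 7.096 h.
Half-life 10.5 h → k = ln 2 / 10.5 = 0.06601 h⁻¹ = 1.584 d⁻¹.
Decay over the reach: 118.9·exp(−kt) = 118.9·0.6260 = 74.42 µg/L.
Second outfall: C = (8.715·74.42 + 0.2150·1300)/8.930 = 103.9 µg/L.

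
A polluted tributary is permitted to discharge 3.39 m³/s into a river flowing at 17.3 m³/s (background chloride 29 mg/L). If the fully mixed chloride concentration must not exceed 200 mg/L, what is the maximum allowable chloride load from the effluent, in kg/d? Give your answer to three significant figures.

314000 kg/d

Mass balance at the limit: 17.30·29.00 + 3.390·Cₑ = 20.69·200 → Cₑ = 1073 mg/L.
Load = 3.390 m³/s × 1073 g/m³ × 86 400 s/d = 314200 kg/d.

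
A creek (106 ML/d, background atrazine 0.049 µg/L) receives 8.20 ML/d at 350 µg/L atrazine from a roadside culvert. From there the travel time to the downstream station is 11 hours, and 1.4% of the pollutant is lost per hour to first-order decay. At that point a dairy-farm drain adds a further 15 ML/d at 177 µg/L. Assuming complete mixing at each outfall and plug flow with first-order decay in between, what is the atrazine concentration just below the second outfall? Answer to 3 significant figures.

39.6 µg/L

Flow-weighted average: C = (106.0·0.04900 + 8.200·350.0) / 114.2 = 2875/114.2 = 25.18 µg/L; combined flow 114.2 ML/d.
1.4%/h lost → k = −ln(1 − 0.014) = 0.01410 h⁻¹.
First-order decay: C = 25.18·exp(−k·t) = 25.18·0.8563 = 21.56 µg/L.
Second outfall: C = (114.2·21.56 + 15.00·177.0)/129.2 = 39.61 µg/L.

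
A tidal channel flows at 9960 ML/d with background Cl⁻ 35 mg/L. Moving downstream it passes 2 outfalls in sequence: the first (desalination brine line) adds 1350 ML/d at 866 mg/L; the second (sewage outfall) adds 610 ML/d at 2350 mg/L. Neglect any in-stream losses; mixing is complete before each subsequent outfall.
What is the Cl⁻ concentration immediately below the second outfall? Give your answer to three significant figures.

After outfall 1: Q = 9960 + 1350 = 11310 ML/d; C = (9960·35.00 + 1350·866.0)/11310 = 134.2 mg/L.
After outfall 2: Q = 11310 + 610.0 = 11920 ML/d; C = (11310·134.2 + 610.0·2350)/11920 = 247.6 mg/L.

248 mg/L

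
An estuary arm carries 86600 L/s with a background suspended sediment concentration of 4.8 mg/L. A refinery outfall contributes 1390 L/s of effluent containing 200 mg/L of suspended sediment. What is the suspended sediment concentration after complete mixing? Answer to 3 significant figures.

Flow-weighted average: C = (86600·4.800 + 1390·200.0) / 87990 = 693700/87990 = 7.884 mg/L.

7.88 mg/L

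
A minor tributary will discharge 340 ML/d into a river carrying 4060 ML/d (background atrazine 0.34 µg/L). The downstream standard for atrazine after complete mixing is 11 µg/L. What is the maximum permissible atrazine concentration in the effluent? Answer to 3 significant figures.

At the limit, (Qr·Cr + Qe·Cₑ)/(Qr + Qe) = 11:
Cₑ = (4400·11 − 4060·0.3400) / 340.0 = 138.3 µg/L.

138 µg/L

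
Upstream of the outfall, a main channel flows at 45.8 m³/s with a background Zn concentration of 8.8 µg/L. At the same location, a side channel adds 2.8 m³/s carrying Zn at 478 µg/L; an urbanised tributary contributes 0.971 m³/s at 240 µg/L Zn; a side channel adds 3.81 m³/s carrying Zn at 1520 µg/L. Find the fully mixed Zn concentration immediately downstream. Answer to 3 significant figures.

145 µg/L

Flow-weighted average: C = (45.80·8.800 + 2.800·478.0 + 0.9710·240.0 + 3.810·1520) / 53.38 = 7766/53.38 = 145.5 µg/L.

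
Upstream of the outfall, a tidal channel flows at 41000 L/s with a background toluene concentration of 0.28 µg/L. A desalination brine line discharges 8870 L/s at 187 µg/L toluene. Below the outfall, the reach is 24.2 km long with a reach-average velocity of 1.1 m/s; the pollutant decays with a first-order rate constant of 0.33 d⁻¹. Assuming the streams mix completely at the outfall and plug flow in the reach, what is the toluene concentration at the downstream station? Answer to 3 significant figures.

Flow-weighted average: C = (41000·0.2800 + 8870·187.0) / 49870 = 1670000/49870 = 33.49 µg/L.
Travel time t = 24.2·1000 / 1.1 = 22000 s = 6.111 h.
After decay, C = 33.49 × e^(−kt) = 33.49 × 0.9194 = 30.79 µg/L.

30.8 µg/L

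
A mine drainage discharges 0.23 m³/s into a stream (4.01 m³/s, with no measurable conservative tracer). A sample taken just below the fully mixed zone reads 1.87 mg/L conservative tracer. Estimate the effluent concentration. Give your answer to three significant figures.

34.5 mg/L

Mass balance: 4.010·0 + 0.2300·Cₑ = 4.240·1.870
→ Cₑ = (4.240·1.870 − 4.010·0) / 0.2300 = 34.47 mg/L.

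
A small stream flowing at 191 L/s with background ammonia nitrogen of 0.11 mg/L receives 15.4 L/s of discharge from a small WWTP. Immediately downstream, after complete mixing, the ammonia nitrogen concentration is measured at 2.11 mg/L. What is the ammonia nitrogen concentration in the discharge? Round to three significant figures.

Mass balance: 191.0·0.1100 + 15.40·Cₑ = 206.4·2.110
→ Cₑ = (206.4·2.110 − 191.0·0.1100) / 15.40 = 26.92 mg/L.

26.9 mg/L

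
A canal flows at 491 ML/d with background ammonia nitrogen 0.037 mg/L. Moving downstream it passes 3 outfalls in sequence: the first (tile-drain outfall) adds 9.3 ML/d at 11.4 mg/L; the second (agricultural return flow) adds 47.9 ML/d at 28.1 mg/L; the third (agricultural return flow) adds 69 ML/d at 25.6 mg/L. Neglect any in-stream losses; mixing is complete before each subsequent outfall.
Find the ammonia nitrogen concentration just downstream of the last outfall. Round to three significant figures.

5.24 mg/L

Below outfall 1: Q → 500.3 ML/d, C = (491.0·0.03700 + 9.300·11.40)/500.3 = 0.2482 mg/L.
Below outfall 2: Q → 548.2 ML/d, C = (500.3·0.2482 + 47.90·28.10)/548.2 = 2.682 mg/L.
Below outfall 3: Q → 617.2 ML/d, C = (548.2·2.682 + 69.00·25.60)/617.2 = 5.244 mg/L.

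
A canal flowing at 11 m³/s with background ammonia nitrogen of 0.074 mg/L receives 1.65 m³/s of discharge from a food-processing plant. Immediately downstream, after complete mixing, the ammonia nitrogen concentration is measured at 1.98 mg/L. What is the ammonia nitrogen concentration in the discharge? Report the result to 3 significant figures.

Mass balance: 11.00·0.07400 + 1.650·Cₑ = 12.65·1.980
→ Cₑ = (12.65·1.980 − 11.00·0.07400) / 1.650 = 14.69 mg/L.

14.7 mg/L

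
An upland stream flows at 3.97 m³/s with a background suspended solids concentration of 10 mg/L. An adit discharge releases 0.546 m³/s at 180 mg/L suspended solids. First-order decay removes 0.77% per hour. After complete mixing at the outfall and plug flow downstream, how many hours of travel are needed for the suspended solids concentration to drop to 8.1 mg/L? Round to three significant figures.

172 h

Conservation of mass: C = (3.970·10.00 + 0.5460·180.0) / 4.516 = 138.0/4.516 = 30.55 mg/L.
0.77%/h lost → k = −ln(1 − 0.0077) = 0.007730 h⁻¹.
30.55·exp(−k·t) = 8.1 → t = ln(30.55/8.1)/k = 618300 s = 171.8 h.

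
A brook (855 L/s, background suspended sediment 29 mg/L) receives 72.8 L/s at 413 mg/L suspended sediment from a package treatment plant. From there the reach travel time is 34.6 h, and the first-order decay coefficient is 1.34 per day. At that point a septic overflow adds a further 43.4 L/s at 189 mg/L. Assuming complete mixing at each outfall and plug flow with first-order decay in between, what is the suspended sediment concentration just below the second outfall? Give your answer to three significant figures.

Conservation of mass: C = (855.0·29.00 + 72.80·413.0) / 927.8 = 54860/927.8 = 59.13 mg/L; combined flow 927.8 L/s.
Decay over the reach: 59.13·exp(−kt) = 59.13·0.1449 = 8.567 mg/L.
Second outfall: C = (927.8·8.567 + 43.40·189.0)/971.2 = 16.63 mg/L.

16.6 mg/L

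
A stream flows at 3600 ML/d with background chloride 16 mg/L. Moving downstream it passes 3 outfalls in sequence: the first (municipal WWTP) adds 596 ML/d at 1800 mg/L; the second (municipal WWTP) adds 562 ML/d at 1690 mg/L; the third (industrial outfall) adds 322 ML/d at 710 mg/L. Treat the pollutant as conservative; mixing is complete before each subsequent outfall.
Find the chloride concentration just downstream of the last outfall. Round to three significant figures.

454 mg/L

After outfall 1: Q = 3600 + 596.0 = 4196 ML/d; C = (3600·16.00 + 596.0·1800)/4196 = 269.4 mg/L.
After outfall 2: Q = 4196 + 562.0 = 4758 ML/d; C = (4196·269.4 + 562.0·1690)/4758 = 437.2 mg/L.
After outfall 3: Q = 4758 + 322.0 = 5080 ML/d; C = (4758·437.2 + 322.0·710.0)/5080 = 454.5 mg/L.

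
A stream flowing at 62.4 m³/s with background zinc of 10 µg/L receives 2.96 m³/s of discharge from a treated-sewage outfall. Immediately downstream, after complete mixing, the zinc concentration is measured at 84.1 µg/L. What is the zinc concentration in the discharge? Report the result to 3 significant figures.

Mass balance: 62.40·10.00 + 2.960·Cₑ = 65.36·84.10
→ Cₑ = (65.36·84.10 − 62.40·10.00) / 2.960 = 1646 µg/L.

1650 µg/L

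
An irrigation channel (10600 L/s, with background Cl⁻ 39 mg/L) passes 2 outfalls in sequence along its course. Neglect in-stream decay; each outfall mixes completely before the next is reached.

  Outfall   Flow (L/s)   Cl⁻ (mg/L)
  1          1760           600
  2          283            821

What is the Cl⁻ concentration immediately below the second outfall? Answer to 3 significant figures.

After outfall 1: Q = 10600 + 1760 = 12360 L/s; C = (10600·39.00 + 1760·600.0)/12360 = 118.9 mg/L.
After outfall 2: Q = 12360 + 283.0 = 12640 L/s; C = (12360·118.9 + 283.0·821.0)/12640 = 134.6 mg/L.

135 mg/L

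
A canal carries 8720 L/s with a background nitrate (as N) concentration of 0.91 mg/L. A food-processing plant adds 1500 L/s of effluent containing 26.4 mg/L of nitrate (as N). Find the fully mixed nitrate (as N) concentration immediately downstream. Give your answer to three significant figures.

Conservation of mass: C = (8720·0.9100 + 1500·26.40) / 10220 = 47540/10220 = 4.651 mg/L.

4.65 mg/L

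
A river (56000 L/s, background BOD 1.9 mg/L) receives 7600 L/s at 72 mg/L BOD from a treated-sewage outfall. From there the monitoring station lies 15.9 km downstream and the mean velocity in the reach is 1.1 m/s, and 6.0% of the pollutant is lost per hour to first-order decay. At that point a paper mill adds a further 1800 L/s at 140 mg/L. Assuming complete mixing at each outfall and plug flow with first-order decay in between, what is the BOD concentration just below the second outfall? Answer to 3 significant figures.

Mixed concentration C = ΣQC/ΣQ = (56000·1.900 + 7600·72.00) / 63600 = 653600/63600 = 10.28 mg/L; combined flow 63600 L/s.
Travel time t = 15.9·1000 / 1.1 = 14450 s = 4.015 h.
6.0%/h lost → k = −ln(1 − 0.06) = 0.06188 h⁻¹.
First-order decay: C = 10.28·exp(−k·t) = 10.28·0.7800 = 8.016 mg/L.
Second outfall: C = (63600·8.016 + 1800·140.0)/65400 = 11.65 mg/L.

11.6 mg/L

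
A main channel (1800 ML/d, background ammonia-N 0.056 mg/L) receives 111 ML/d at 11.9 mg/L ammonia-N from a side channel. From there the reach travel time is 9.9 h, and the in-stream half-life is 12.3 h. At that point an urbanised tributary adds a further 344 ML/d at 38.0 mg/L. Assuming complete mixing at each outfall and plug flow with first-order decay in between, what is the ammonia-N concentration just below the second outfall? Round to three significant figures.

After mixing, C = (1800·0.05600 + 111.0·11.90) / 1911 = 1422/1911 = 0.7440 mg/L; combined flow 1911 ML/d.
Half-life 12.3 h → k = ln 2 / 12.3 = 0.05635 h⁻¹ = 1.352 d⁻¹.
Applying C = C₀e^(−kt): 0.7440 × 0.5724 = 0.4258 mg/L.
Second outfall: C = (1911·0.4258 + 344.0·38.00)/2255 = 6.158 mg/L.

6.16 mg/L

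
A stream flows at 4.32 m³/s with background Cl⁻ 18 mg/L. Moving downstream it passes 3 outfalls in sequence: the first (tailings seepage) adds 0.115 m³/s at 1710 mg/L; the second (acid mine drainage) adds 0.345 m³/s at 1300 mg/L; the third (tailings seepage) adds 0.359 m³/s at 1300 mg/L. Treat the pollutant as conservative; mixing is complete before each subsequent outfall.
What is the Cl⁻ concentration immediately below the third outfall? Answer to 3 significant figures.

Below outfall 1: Q → 4.435 m³/s, C = (4.320·18.00 + 0.1150·1710)/4.435 = 61.87 mg/L.
Below outfall 2: Q → 4.780 m³/s, C = (4.435·61.87 + 0.3450·1300)/4.780 = 151.2 mg/L.
Below outfall 3: Q → 5.139 m³/s, C = (4.780·151.2 + 0.3590·1300)/5.139 = 231.5 mg/L.

231 mg/L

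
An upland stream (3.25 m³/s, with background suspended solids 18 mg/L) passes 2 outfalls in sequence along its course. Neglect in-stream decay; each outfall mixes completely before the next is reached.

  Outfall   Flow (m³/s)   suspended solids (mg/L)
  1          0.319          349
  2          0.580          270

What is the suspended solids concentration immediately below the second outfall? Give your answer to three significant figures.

Outfall 1: combined Q = 3.569 m³/s; C = (3.250·18.00 + 0.3190·349.0)/3.569 = 47.59 mg/L.
Outfall 2: combined Q = 4.149 m³/s; C = (3.569·47.59 + 0.5800·270.0)/4.149 = 78.68 mg/L.

78.7 mg/L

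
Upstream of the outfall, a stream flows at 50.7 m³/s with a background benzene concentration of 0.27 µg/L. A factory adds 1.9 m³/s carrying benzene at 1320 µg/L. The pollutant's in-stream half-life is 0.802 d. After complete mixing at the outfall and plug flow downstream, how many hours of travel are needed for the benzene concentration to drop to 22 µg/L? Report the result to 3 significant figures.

Mixed concentration C = ΣQC/ΣQ = (50.70·0.2700 + 1.900·1320) / 52.60 = 2522/52.60 = 47.94 µg/L.
Half-life 0.802 d → k = ln 2 / 0.802 = 0.8643 d⁻¹.
47.94·exp(−k·t) = 22 → t = ln(47.94/22)/k = 77870 s = 21.63 h.

21.6 h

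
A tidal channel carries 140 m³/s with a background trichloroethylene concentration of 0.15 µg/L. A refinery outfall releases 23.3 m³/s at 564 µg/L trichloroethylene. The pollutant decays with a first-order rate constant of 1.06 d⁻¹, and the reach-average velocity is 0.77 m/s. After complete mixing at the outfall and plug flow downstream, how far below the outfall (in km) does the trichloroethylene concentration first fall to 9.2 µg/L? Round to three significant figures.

136 km

Flow-weighted average: C = (140.0·0.1500 + 23.30·564.0) / 163.3 = 13160/163.3 = 80.60 µg/L.
Set 80.60·exp(−k·t) = 9.2 → t = ln(80.60/9.2)/k = 176900 s = 49.14 h.
Distance = v·t = 0.77·176900 = 136200 m = 136.2 km.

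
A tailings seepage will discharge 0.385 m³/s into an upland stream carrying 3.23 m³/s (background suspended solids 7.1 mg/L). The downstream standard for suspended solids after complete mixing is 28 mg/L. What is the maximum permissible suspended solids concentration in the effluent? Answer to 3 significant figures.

203 mg/L

At the limit, (Qr·Cr + Qe·Cₑ)/(Qr + Qe) = 28:
Cₑ = (3.615·28 − 3.230·7.100) / 0.3850 = 203.3 mg/L.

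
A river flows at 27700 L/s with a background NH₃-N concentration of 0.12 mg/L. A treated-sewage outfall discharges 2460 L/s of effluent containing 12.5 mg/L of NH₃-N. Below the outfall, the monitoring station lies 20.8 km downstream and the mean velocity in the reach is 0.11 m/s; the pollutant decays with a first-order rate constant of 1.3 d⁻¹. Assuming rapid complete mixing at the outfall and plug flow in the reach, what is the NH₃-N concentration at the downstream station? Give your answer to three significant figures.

Flow-weighted average: C = (27700·0.1200 + 2460·12.50) / 30160 = 34070/30160 = 1.130 mg/L.
Travel time t = 20.8·1000 / 0.11 = 189100 s = 52.53 h.
After decay, C = 1.130 × e^(−kt) = 1.130 × 0.05813 = 0.06567 mg/L.

0.0657 mg/L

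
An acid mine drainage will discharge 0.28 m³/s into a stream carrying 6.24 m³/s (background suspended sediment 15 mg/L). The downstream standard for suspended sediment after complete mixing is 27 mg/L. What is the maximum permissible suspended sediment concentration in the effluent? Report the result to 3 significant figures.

At the limit, (Qr·Cr + Qe·Cₑ)/(Qr + Qe) = 27:
Cₑ = (6.520·27 − 6.240·15.00) / 0.2800 = 294.4 mg/L.

294 mg/L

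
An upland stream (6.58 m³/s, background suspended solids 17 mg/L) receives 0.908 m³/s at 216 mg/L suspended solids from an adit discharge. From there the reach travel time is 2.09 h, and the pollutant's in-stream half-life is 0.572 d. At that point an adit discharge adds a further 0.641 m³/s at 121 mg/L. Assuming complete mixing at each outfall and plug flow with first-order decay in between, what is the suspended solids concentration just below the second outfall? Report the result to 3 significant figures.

Conservation of mass: C = (6.580·17.00 + 0.9080·216.0) / 7.488 = 308.0/7.488 = 41.13 mg/L; combined flow 7.488 m³/s.
Half-life 0.572 d → k = ln 2 / 0.572 = 1.212 d⁻¹.
Applying C = C₀e^(−kt): 41.13 × 0.8998 = 37.01 mg/L.
At the second outfall, C = (7.488·37.01 + 0.6410·121.0) / (7.488 + 0.6410) = 43.63 mg/L.

43.6 mg/L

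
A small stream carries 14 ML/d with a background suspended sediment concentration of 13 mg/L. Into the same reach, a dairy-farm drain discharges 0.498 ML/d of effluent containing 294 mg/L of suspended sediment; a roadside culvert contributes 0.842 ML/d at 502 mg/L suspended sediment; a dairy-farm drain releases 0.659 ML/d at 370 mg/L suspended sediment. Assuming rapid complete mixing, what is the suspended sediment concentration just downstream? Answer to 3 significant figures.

After mixing, C = (14.00·13.00 + 0.4980·294.0 + 0.8420·502.0 + 0.6590·370.0) / 16.00 = 994.9/16.00 = 62.19 mg/L.

62.2 mg/L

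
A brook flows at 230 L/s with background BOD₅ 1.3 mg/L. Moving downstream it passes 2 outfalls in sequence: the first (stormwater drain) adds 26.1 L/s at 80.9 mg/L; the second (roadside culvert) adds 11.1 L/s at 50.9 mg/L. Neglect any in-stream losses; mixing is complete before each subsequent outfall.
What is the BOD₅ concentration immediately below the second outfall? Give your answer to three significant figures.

Outfall 1: combined Q = 256.1 L/s; C = (230.0·1.300 + 26.10·80.90)/256.1 = 9.412 mg/L.
Outfall 2: combined Q = 267.2 L/s; C = (256.1·9.412 + 11.10·50.90)/267.2 = 11.14 mg/L.

11.1 mg/L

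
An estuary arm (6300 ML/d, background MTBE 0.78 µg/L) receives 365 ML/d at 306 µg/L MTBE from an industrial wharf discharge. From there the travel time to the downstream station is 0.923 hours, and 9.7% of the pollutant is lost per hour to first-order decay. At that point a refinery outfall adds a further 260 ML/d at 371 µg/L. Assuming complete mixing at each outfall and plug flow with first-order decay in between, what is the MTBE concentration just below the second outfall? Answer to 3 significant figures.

Conservation of mass: C = (6300·0.7800 + 365.0·306.0) / 6665 = 116600/6665 = 17.49 µg/L; combined flow 6665 ML/d.
9.7%/h lost → k = −ln(1 − 0.097) = 0.1020 h⁻¹.
Decay over the reach: 17.49·exp(−kt) = 17.49·0.9101 = 15.92 µg/L.
Second outfall: C = (6665·15.92 + 260.0·371.0)/6925 = 29.25 µg/L.

29.3 µg/L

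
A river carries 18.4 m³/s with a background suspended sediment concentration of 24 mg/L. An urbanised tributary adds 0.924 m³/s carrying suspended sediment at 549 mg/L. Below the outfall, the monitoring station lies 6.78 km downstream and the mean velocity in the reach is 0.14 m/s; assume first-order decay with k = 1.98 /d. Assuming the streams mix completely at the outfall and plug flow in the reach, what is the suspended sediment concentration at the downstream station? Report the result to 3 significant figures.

Mass balance: C = (18.40·24.00 + 0.9240·549.0) / 19.32 = 948.9/19.32 = 49.10 mg/L.
Travel time t = 6.78·1000 / 0.14 = 48430 s = 13.45 h.
First-order decay: C = 49.10·exp(−k·t) = 49.10·0.3296 = 16.19 mg/L.

16.2 mg/L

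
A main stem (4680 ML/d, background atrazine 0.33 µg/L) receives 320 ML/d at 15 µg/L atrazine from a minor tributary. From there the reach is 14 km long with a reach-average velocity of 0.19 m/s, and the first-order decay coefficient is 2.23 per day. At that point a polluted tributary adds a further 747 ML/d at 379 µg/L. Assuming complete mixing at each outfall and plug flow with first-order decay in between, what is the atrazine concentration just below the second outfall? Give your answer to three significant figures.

49.4 µg/L

After mixing, C = (4680·0.3300 + 320.0·15.00) / 5000 = 6344/5000 = 1.269 µg/L; combined flow 5000 ML/d.
Travel time t = 14·1000 / 0.19 = 73680 s = 20.47 h.
Decay over the reach: 1.269·exp(−kt) = 1.269·0.1493 = 0.1894 µg/L.
At the second outfall, C = (5000·0.1894 + 747.0·379.0) / (5000 + 747.0) = 49.43 µg/L.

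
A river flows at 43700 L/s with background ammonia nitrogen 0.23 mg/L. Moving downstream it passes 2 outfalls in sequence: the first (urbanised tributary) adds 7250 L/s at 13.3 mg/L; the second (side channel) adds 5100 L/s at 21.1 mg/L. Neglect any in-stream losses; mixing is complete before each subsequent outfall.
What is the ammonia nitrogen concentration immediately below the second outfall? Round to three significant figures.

After outfall 1: Q = 43700 + 7250 = 50950 L/s; C = (43700·0.2300 + 7250·13.30)/50950 = 2.090 mg/L.
After outfall 2: Q = 50950 + 5100 = 56050 L/s; C = (50950·2.090 + 5100·21.10)/56050 = 3.820 mg/L.

3.82 mg/L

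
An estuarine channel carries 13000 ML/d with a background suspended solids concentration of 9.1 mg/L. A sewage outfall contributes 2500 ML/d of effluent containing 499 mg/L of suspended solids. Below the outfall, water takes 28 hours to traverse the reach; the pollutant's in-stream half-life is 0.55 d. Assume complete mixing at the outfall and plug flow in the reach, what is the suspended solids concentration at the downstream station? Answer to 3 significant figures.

20.3 mg/L

Flow-weighted average: C = (13000·9.100 + 2500·499.0) / 15500 = 1366000/15500 = 88.12 mg/L.
Half-life 0.55 d → k = ln 2 / 0.55 = 1.260 d⁻¹.
After decay, C = 88.12 × e^(−kt) = 88.12 × 0.2299 = 20.25 mg/L.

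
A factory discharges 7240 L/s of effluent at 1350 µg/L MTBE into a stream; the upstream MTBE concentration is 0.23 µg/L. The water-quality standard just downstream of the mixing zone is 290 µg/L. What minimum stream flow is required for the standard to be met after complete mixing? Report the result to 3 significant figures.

Set C_mix = 290: (Q·0.2300 + 7240·1350) / (Q + 7240) = 290
→ Q = 7240·(1350 − 290)/(290 − 0.2300) = 26480 L/s.

26500 L/s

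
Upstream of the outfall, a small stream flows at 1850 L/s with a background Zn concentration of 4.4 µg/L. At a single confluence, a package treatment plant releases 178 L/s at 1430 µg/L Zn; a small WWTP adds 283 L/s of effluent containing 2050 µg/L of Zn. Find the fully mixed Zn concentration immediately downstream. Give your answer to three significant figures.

Flow-weighted average: C = (1850·4.400 + 178.0·1430 + 283.0·2050) / 2311 = 842800/2311 = 364.7 µg/L.

365 µg/L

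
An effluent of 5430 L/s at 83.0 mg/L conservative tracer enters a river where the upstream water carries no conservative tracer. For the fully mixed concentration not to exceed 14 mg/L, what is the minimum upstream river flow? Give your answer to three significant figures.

26800 L/s

Set C_mix = 14: (Q·0 + 5430·83.00) / (Q + 5430) = 14
→ Q = 5430·(83.00 − 14)/(14 − 0) = 26760 L/s.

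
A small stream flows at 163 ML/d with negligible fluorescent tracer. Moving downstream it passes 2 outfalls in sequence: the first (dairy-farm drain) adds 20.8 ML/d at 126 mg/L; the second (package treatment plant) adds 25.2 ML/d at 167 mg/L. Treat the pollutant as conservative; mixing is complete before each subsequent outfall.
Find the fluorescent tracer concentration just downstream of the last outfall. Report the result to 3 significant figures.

Below outfall 1: Q → 183.8 ML/d, C = (163.0·0 + 20.80·126.0)/183.8 = 14.26 mg/L.
Below outfall 2: Q → 209.0 ML/d, C = (183.8·14.26 + 25.20·167.0)/209.0 = 32.68 mg/L.

32.7 mg/L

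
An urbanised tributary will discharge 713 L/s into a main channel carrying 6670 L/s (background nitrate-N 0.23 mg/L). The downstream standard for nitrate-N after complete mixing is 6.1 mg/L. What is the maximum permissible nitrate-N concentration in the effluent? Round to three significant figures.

61.0 mg/L

At the limit, (Qr·Cr + Qe·Cₑ)/(Qr + Qe) = 6.1:
Cₑ = (7383·6.1 − 6670·0.2300) / 713.0 = 61.01 mg/L.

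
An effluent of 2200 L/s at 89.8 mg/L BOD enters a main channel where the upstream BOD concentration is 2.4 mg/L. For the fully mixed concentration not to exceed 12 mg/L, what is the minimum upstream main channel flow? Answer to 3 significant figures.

17800 L/s

Set C_mix = 12: (Q·2.400 + 2200·89.80) / (Q + 2200) = 12
→ Q = 2200·(89.80 − 12)/(12 − 2.400) = 17830 L/s.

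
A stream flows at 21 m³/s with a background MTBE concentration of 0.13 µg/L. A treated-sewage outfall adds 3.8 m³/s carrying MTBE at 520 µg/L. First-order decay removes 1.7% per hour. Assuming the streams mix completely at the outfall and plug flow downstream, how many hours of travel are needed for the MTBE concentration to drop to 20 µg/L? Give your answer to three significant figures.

After mixing, C = (21.00·0.1300 + 3.800·520.0) / 24.80 = 1979/24.80 = 79.79 µg/L.
1.7%/h lost → k = −ln(1 − 0.017) = 0.01715 h⁻¹.
79.79·exp(−k·t) = 20 → t = ln(79.79/20)/k = 290500 s = 80.70 h.

80.7 h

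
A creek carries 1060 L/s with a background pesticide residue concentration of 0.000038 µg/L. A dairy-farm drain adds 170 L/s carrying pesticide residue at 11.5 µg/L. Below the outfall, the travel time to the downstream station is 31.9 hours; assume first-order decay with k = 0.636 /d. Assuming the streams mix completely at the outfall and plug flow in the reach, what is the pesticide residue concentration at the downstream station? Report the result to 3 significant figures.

Mass balance: C = (1060·0.00003800 + 170.0·11.50) / 1230 = 1955/1230 = 1.589 µg/L.
Decay over the reach: 1.589·exp(−kt) = 1.589·0.4294 = 0.6825 µg/L.

0.683 µg/L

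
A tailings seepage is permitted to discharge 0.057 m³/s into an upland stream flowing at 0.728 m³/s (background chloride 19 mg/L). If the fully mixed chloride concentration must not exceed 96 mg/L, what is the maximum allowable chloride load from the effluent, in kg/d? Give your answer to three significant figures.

5320 kg/d

Mass balance at the limit: 0.7280·19.00 + 0.05700·Cₑ = 0.7850·96 → Cₑ = 1079 mg/L.
Load = 0.05700 m³/s × 1079 g/m³ × 86 400 s/d = 5316 kg/d.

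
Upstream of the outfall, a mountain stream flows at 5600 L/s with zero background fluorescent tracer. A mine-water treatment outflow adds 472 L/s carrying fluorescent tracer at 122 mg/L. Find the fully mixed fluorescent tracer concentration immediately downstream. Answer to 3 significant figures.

9.48 mg/L

Conservation of mass: C = (5600·0 + 472.0·122.0) / 6072 = 57580/6072 = 9.484 mg/L.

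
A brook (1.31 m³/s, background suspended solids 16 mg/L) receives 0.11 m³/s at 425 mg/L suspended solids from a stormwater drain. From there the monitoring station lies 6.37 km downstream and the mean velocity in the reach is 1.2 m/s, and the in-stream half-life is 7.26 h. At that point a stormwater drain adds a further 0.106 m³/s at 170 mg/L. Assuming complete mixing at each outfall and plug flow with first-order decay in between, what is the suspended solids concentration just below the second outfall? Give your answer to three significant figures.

Flow-weighted average: C = (1.310·16.00 + 0.1100·425.0) / 1.420 = 67.71/1.420 = 47.68 mg/L; combined flow 1.420 m³/s.
Travel time t = 6.37·1000 / 1.2 = 5308 s = 1.475 h.
Half-life 7.26 h → k = ln 2 / 7.26 = 0.09547 h⁻¹ = 2.291 d⁻¹.
Decay over the reach: 47.68·exp(−kt) = 47.68·0.8687 = 41.42 mg/L.
Second outfall: C = (1.420·41.42 + 0.1060·170.0)/1.526 = 50.35 mg/L.

50.4 mg/L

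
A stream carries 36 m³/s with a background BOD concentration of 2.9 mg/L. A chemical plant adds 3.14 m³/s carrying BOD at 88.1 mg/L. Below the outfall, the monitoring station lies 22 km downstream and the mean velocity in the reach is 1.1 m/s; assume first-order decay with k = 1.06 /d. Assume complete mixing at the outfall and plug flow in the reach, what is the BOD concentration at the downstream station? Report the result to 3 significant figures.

Mass balance: C = (36.00·2.900 + 3.140·88.10) / 39.14 = 381.0/39.14 = 9.735 mg/L.
Travel time t = 22·1000 / 1.1 = 20000 s = 5.556 h.
Applying C = C₀e^(−kt): 9.735 × 0.7824 = 7.617 mg/L.

7.62 mg/L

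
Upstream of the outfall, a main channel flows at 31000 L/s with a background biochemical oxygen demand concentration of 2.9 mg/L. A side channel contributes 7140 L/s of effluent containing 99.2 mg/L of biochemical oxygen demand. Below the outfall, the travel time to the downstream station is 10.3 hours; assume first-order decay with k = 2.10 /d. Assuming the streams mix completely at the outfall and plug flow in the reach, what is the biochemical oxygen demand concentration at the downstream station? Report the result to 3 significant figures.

8.50 mg/L

Mass balance: C = (31000·2.900 + 7140·99.20) / 38140 = 798200/38140 = 20.93 mg/L.
Applying C = C₀e^(−kt): 20.93 × 0.4061 = 8.498 mg/L.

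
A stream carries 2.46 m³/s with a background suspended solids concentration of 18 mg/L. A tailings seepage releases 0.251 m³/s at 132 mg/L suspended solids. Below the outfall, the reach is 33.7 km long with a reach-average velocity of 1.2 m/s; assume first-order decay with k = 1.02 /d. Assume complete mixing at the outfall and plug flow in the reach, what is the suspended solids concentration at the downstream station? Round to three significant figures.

After mixing, C = (2.460·18.00 + 0.2510·132.0) / 2.711 = 77.41/2.711 = 28.55 mg/L.
Travel time t = 33.7·1000 / 1.2 = 28080 s = 7.801 h.
First-order decay: C = 28.55·exp(−k·t) = 28.55·0.7178 = 20.50 mg/L.

20.5 mg/L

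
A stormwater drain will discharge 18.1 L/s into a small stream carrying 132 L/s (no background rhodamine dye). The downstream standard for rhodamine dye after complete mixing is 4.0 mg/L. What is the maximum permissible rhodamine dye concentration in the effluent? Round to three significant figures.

At the limit, (Qr·Cr + Qe·Cₑ)/(Qr + Qe) = 4.0:
Cₑ = (150.1·4.0 − 132.0·0) / 18.10 = 33.17 mg/L.

33.2 mg/L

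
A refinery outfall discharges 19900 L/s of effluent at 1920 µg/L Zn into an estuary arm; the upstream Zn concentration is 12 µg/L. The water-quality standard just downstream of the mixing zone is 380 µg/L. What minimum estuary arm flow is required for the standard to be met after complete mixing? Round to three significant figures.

83300 L/s

Set C_mix = 380: (Q·12.00 + 19900·1920) / (Q + 19900) = 380
→ Q = 19900·(1920 − 380)/(380 − 12.00) = 83280 L/s.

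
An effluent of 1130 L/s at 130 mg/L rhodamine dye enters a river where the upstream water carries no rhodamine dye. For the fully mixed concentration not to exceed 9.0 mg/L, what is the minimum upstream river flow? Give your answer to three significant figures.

15200 L/s

Set C_mix = 9.0: (Q·0 + 1130·130.0) / (Q + 1130) = 9.0
→ Q = 1130·(130.0 − 9.0)/(9.0 − 0) = 15190 L/s.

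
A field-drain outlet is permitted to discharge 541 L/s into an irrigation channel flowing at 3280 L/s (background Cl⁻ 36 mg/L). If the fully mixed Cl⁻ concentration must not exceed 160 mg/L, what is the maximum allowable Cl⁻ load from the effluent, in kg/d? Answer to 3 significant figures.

Mass balance at the limit: 3280·36.00 + 541.0·Cₑ = 3821·160 → Cₑ = 911.8 mg/L.
541.0 L/s = 0.5410 m³/s. Load = 0.5410 m³/s × 911.8 g/m³ × 86 400 s/d = 42620 kg/d.

42600 kg/d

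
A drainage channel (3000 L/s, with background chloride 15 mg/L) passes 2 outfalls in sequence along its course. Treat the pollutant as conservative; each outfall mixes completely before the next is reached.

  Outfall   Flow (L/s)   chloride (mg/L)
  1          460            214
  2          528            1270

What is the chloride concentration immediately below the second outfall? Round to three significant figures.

After outfall 1: Q = 3000 + 460.0 = 3460 L/s; C = (3000·15.00 + 460.0·214.0)/3460 = 41.46 mg/L.
After outfall 2: Q = 3460 + 528.0 = 3988 L/s; C = (3460·41.46 + 528.0·1270)/3988 = 204.1 mg/L.

204 mg/L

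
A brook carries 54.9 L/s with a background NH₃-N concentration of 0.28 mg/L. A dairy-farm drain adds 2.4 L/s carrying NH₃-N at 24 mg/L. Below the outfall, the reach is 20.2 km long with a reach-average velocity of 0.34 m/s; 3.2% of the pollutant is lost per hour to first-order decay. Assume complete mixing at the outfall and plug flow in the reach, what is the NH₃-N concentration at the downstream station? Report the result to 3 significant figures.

0.745 mg/L

Flow-weighted average: C = (54.90·0.2800 + 2.400·24.00) / 57.30 = 72.97/57.30 = 1.274 mg/L.
Travel time t = 20.2·1000 / 0.34 = 59410 s = 16.50 h.
3.2%/h lost → k = −ln(1 − 0.032) = 0.03252 h⁻¹.
First-order decay: C = 1.274·exp(−k·t) = 1.274·0.5847 = 0.7446 mg/L.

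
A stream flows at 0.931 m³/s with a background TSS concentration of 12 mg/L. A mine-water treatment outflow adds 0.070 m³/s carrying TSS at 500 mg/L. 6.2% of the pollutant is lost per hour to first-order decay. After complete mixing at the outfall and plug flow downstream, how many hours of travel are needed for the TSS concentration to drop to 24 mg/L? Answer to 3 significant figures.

Mass balance: C = (0.9310·12.00 + 0.07000·500.0) / 1.001 = 46.17/1.001 = 46.13 mg/L.
6.2%/h lost → k = −ln(1 − 0.062) = 0.06401 h⁻¹.
46.13·exp(−k·t) = 24 → t = ln(46.13/24)/k = 36750 s = 10.21 h.

10.2 h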